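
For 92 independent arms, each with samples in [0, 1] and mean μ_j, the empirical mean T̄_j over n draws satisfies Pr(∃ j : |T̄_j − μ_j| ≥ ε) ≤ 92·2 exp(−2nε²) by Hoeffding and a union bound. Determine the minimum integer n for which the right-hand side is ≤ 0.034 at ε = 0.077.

Need 2·92·exp(−2nε²) ≤ 0.034, i.e. exp(−2nε²) ≤ 0.034/184.
So 2nε² ≥ ln(184/0.034) = 8.596331.
Hence n ≥ 8.596331/(2·0.077²) = 724.939.
The smallest integer n is 725.

725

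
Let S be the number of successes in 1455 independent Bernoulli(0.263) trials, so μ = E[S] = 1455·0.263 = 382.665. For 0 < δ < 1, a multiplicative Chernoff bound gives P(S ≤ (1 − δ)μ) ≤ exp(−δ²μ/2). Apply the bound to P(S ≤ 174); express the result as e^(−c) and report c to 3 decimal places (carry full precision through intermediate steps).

Write 174 = (1 − δ)μ, so δ = 1 − 174/382.665 = 0.5452942…
Then the exponent is δ²μ/2 = (μ − 174)²/(2μ) = 56.891906.

56.892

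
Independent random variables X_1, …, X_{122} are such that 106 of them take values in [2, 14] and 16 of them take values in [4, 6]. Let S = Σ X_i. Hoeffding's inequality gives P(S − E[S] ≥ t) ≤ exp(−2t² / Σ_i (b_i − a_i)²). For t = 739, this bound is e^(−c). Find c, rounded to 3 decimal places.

Σ(b_i − a_i)² = 106·12² + 16·2² = 15328.
c = 2t² / 15328 = 2·739² / 15328 = 71.2580.

71.258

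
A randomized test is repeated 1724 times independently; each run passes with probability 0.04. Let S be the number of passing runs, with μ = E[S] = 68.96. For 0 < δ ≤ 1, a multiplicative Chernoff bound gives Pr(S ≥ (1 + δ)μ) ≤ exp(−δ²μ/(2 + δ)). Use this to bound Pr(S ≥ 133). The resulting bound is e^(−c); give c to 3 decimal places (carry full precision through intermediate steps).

Write 133 = (1 + δ)μ, so δ = 133/68.96 − 1 = 0.9286543…
Then the exponent is δ²μ/(2 + δ) = (133 − μ)² / (μ·(2 + δ)) = 20.306603.

20.307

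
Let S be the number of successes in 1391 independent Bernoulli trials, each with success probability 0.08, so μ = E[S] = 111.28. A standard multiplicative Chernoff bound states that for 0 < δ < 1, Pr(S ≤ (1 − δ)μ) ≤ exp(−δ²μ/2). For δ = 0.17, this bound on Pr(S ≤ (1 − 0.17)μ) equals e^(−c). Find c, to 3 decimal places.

c = δ²μ/2 = 0.17²·111.28/2 = 1.6080.

1.608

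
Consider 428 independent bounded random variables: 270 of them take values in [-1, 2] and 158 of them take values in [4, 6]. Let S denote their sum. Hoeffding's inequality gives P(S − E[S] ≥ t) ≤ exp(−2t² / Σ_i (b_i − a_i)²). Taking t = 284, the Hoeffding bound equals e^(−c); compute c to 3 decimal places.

52.682

Σ(b_i − a_i)² = 270·3² + 158·2² = 3062.
c = 2t² / 3062 = 2·284² / 3062 = 52.6819.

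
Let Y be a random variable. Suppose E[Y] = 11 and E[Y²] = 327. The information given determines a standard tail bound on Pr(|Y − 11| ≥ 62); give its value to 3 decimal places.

0.054

The first two moments determine the variance, so Chebyshev's inequality is the sharpest standard bound available.
Var(Y) = E[Y²] − (E[Y])² = 327 − 121 = 206.
Chebyshev's inequality: Pr(|Y − μ| ≥ t) ≤ Var(Y)/t² = 206/3844 = 0.0536.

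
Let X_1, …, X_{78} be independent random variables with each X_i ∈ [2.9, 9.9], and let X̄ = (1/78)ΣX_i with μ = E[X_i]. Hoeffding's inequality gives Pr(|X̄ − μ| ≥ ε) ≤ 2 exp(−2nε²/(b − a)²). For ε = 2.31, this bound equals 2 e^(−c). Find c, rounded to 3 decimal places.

c = 2nε²/(b − a)² = 2·78·2.31² / 7² = 16.9884.

16.988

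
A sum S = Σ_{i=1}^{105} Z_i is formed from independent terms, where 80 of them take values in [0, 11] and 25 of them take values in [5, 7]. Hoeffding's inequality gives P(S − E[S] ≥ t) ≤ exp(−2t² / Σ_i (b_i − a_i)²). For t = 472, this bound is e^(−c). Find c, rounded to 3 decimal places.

45.559

Σ(b_i − a_i)² = 80·11² + 25·2² = 9780.
c = 2t² / 9780 = 2·472² / 9780 = 45.5591.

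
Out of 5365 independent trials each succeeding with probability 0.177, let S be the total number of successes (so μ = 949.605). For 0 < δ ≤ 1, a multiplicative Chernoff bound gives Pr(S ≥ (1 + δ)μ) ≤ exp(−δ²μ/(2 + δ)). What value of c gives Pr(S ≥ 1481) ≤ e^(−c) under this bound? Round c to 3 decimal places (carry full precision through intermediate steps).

116.177

Write 1481 = (1 + δ)μ, so δ = 1481/949.605 − 1 = 0.5595958…
Then the exponent is δ²μ/(2 + δ) = (1481 − μ)² / (μ·(2 + δ)) = 116.177102.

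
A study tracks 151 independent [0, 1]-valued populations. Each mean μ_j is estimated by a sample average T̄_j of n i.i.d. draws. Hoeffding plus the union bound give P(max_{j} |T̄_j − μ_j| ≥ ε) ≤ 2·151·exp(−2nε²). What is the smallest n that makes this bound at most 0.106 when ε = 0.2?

Need 2·151·exp(−2nε²) ≤ 0.106, i.e. exp(−2nε²) ≤ 0.106/302.
So 2nε² ≥ ln(302/0.106) = 7.954743.
Hence n ≥ 7.954743/(2·0.2²) = 99.434.
The smallest integer n is 100.

100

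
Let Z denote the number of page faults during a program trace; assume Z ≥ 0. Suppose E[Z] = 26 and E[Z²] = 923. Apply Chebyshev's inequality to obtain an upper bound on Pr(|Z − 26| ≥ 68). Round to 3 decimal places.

Var(Z) = E[Z²] − (E[Z])² = 923 − 676 = 247.
Chebyshev's inequality: Pr(|Z − μ| ≥ t) ≤ Var(Z)/t² = 247/4624 = 0.0534.

0.053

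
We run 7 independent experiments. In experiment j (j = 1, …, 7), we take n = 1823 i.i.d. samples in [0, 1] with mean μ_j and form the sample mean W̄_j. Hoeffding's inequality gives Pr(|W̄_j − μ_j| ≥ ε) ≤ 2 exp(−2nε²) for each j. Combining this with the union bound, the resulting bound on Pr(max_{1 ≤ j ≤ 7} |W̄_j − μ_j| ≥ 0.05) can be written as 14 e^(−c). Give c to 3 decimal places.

Union bound over the 7 events: Pr(max_{1 ≤ j ≤ 7} |W̄_j − μ_j| ≥ 0.05) ≤ 7·2·exp(−2nε²) = 14 exp(−2·1823·0.05²).
So c = 2·1823·0.05² = 9.1150.

9.115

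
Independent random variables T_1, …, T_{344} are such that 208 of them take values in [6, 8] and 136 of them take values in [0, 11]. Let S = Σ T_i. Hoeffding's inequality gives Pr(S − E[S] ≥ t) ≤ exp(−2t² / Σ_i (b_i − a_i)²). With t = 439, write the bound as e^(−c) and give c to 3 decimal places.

22.295

Σ(b_i − a_i)² = 208·2² + 136·11² = 17288.
c = 2t² / 17288 = 2·439² / 17288 = 22.2953.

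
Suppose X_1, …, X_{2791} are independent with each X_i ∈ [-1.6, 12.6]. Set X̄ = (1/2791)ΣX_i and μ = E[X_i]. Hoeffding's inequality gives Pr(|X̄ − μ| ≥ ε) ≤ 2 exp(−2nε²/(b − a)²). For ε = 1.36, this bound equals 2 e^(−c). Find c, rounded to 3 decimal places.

51.202

c = 2nε²/(b − a)² = 2·2791·1.36² / 14.2² = 51.2025.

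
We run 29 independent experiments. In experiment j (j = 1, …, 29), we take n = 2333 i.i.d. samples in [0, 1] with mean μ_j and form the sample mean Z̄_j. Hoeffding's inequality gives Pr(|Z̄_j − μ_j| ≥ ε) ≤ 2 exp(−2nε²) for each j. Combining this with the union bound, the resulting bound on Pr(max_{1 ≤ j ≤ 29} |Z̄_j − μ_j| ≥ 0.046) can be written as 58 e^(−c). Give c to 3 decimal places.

Union bound over the 29 events: Pr(max_{1 ≤ j ≤ 29} |Z̄_j − μ_j| ≥ 0.046) ≤ 29·2·exp(−2nε²) = 58 exp(−2·2333·0.046²).
So c = 2·2333·0.046² = 9.8733.

9.873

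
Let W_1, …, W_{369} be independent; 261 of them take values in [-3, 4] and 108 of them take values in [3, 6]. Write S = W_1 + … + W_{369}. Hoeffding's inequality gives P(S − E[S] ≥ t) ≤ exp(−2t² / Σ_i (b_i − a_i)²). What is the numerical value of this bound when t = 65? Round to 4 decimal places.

Σ(b_i − a_i)² = 261·7² + 108·3² = 13761.
Exponent = 2·65² / 13761 = 0.61405.
Bound = exp(−0.61405) = 0.54115.

0.5412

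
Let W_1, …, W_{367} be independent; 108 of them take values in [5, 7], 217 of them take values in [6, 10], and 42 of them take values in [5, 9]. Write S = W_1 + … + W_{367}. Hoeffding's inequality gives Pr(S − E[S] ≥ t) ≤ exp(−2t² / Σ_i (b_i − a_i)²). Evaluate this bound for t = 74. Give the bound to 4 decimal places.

0.0913

Σ(b_i − a_i)² = 108·2² + 217·4² + 42·4² = 4576.
Exponent = 2·74² / 4576 = 2.39336.
Bound = exp(−2.39336) = 0.09132.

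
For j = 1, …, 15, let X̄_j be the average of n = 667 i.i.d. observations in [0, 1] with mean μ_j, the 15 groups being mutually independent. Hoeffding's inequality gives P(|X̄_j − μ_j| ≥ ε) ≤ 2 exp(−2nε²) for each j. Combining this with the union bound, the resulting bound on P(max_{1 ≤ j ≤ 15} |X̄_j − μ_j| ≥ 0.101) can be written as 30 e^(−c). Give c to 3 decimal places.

13.608

Union bound over the 15 events: P(max_{1 ≤ j ≤ 15} |X̄_j − μ_j| ≥ 0.101) ≤ 15·2·exp(−2nε²) = 30 exp(−2·667·0.101²).
So c = 2·667·0.101² = 13.6081.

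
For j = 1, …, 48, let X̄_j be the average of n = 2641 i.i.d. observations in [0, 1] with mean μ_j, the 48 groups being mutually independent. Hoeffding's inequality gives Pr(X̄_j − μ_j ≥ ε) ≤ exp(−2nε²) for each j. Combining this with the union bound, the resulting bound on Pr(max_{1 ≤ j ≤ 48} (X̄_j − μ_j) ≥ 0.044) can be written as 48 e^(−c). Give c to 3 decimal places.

Union bound over the 48 events: Pr(max_{1 ≤ j ≤ 48} (X̄_j − μ_j) ≥ 0.044) ≤ 48·exp(−2nε²) = 48 exp(−2·2641·0.044²).
So c = 2·2641·0.044² = 10.2260.

10.226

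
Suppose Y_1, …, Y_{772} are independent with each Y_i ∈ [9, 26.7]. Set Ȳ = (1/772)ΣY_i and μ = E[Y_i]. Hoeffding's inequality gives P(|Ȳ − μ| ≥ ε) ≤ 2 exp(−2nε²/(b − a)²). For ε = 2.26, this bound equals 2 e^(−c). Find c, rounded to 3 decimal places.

c = 2nε²/(b − a)² = 2·772·2.26² / 17.7² = 25.1720.

25.172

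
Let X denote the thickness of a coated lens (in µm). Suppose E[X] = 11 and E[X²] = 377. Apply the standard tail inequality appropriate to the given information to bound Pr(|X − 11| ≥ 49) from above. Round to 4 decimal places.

0.1066

The first two moments determine the variance, so Chebyshev's inequality is the sharpest standard bound available.
Var(X) = E[X²] − (E[X])² = 377 − 121 = 256.
Chebyshev's inequality: Pr(|X − μ| ≥ t) ≤ Var(X)/t² = 256/2401 = 0.1066.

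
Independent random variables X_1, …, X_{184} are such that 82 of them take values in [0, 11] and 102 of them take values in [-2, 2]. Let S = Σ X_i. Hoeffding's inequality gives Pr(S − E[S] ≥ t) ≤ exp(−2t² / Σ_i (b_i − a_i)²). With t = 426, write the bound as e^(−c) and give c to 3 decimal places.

Σ(b_i − a_i)² = 82·11² + 102·4² = 11554.
c = 2t² / 11554 = 2·426² / 11554 = 31.4135.

31.414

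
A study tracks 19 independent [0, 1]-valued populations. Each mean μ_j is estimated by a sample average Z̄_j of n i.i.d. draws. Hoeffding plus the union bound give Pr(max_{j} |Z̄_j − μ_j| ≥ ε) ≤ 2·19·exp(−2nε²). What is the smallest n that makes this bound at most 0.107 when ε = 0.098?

306

Need 2·19·exp(−2nε²) ≤ 0.107, i.e. exp(−2nε²) ≤ 0.107/38.
So 2nε² ≥ ln(38/0.107) = 5.872513.
Hence n ≥ 5.872513/(2·0.098²) = 305.733.
The smallest integer n is 306.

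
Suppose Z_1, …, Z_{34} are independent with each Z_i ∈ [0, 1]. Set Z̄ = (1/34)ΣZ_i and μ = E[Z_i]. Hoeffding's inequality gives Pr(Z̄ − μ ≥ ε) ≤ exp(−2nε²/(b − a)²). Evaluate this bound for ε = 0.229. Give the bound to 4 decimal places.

0.0283

Exponent: 2nε²/(b − a)² = 2·34·0.229² / 1² = 3.56599.
Bound = exp(−3.56599) = 0.02827.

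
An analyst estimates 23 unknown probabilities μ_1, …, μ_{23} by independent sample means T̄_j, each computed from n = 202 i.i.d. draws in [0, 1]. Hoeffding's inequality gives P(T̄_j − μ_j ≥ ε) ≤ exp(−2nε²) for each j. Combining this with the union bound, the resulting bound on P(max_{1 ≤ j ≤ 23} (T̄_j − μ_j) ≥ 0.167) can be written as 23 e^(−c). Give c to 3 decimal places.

11.267

Union bound over the 23 events: P(max_{1 ≤ j ≤ 23} (T̄_j − μ_j) ≥ 0.167) ≤ 23·exp(−2nε²) = 23 exp(−2·202·0.167²).
So c = 2·202·0.167² = 11.2672.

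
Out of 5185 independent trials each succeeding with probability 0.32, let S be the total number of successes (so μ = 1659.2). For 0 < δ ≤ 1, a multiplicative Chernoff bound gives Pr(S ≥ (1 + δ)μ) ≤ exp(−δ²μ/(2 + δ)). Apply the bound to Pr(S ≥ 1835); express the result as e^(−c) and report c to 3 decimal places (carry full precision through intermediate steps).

8.845

Write 1835 = (1 + δ)μ, so δ = 1835/1659.2 − 1 = 0.1059547…
Then the exponent is δ²μ/(2 + δ) = (1835 − μ)² / (μ·(2 + δ)) = 8.844840.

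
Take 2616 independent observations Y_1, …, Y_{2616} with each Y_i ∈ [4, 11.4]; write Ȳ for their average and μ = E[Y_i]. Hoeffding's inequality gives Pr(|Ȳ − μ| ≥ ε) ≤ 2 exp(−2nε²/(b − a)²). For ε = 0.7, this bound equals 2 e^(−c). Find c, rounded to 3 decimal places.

46.817

c = 2nε²/(b − a)² = 2·2616·0.7² / 7.4² = 46.8167.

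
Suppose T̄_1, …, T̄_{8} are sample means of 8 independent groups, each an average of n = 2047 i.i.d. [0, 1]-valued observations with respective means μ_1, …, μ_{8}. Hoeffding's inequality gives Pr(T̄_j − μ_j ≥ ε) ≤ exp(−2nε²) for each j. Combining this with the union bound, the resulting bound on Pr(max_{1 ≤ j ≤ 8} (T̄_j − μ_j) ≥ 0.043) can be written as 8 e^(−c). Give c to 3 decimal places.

7.570

Union bound over the 8 events: Pr(max_{1 ≤ j ≤ 8} (T̄_j − μ_j) ≥ 0.043) ≤ 8·exp(−2nε²) = 8 exp(−2·2047·0.043²).
So c = 2·2047·0.043² = 7.5698.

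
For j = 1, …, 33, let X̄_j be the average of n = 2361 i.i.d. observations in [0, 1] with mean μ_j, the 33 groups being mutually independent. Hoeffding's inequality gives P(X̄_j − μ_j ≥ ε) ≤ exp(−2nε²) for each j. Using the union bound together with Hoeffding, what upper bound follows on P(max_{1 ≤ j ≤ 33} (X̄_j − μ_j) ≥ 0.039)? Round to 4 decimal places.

0.0251

Per-experiment Hoeffding bound: exp(−2·2361·0.039²) = exp(−7.18216) = 0.00076002.
Union bound over 33 events: 33·0.00076002 = 0.02508.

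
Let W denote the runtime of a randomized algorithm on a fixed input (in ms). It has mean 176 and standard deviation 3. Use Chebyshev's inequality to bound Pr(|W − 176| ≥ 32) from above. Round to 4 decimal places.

Chebyshev: Pr(|W − μ| ≥ t) ≤ Var(W)/t².
Var(W) = σ² = 3² = 9.
Bound = 9 / 1024 = 0.0088.

0.0088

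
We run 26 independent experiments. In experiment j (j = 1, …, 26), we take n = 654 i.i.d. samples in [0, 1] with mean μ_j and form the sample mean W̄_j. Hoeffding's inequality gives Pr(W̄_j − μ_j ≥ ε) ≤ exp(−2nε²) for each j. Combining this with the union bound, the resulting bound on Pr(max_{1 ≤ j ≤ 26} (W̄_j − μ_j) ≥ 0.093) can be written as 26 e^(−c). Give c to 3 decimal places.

11.313

Union bound over the 26 events: Pr(max_{1 ≤ j ≤ 26} (W̄_j − μ_j) ≥ 0.093) ≤ 26·exp(−2nε²) = 26 exp(−2·654·0.093²).
So c = 2·654·0.093² = 11.3129.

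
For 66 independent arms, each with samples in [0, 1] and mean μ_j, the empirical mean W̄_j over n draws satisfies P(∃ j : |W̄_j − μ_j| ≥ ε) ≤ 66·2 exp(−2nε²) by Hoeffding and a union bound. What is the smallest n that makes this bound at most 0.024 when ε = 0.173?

144

Need 2·66·exp(−2nε²) ≤ 0.024, i.e. exp(−2nε²) ≤ 0.024/132.
So 2nε² ≥ ln(132/0.024) = 8.612503.
Hence n ≥ 8.612503/(2·0.173²) = 143.882.
The smallest integer n is 144.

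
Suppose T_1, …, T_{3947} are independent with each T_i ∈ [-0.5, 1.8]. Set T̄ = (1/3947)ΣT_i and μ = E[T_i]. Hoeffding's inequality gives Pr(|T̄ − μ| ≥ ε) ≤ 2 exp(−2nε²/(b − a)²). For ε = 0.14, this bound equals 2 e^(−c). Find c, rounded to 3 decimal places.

c = 2nε²/(b − a)² = 2·3947·0.14² / 2.3² = 29.2481.

29.248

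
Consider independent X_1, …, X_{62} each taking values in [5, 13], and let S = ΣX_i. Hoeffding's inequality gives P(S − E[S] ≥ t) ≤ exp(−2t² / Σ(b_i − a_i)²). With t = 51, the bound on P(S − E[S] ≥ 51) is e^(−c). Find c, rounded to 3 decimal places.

Σ(b_i − a_i)² = 62·(8)² = 3968.
c = 2t²/3968 = 2·51²/3968 = 1.3110.

1.311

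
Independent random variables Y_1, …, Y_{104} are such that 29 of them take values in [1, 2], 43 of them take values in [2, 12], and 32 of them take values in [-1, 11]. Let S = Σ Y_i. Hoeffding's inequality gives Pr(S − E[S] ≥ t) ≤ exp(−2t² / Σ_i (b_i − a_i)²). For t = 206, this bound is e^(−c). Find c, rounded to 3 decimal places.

Σ(b_i − a_i)² = 29·1² + 43·10² + 32·12² = 8937.
c = 2t² / 8937 = 2·206² / 8937 = 9.4967.

9.497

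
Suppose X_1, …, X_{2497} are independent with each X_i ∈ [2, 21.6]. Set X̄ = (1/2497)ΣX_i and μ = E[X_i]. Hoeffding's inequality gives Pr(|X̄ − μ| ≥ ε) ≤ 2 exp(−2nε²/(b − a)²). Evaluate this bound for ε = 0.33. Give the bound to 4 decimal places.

0.4855

Exponent: 2nε²/(b − a)² = 2·2497·0.33² / 19.6² = 1.41568.
Bound = 2·exp(−1.41568) = 0.48552.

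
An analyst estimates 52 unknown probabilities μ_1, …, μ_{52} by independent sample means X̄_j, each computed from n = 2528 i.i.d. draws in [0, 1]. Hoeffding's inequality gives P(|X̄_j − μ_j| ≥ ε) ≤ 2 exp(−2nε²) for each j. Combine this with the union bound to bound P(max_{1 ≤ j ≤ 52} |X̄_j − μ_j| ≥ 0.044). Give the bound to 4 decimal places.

0.0058

Per-experiment Hoeffding bound: 2·exp(−2·2528·0.044²) = 2·exp(−9.78842) = 0.0001122.
Union bound over 52 events: 52·0.0001122 = 0.00583.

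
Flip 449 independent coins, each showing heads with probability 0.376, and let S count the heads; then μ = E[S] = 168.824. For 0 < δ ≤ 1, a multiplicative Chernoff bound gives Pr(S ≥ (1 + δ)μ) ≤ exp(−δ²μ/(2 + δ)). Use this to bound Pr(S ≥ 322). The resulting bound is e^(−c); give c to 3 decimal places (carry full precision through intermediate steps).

47.803

Write 322 = (1 + δ)μ, so δ = 322/168.824 − 1 = 0.9073118…
Then the exponent is δ²μ/(2 + δ) = (322 − μ)² / (μ·(2 + δ)) = 47.803056.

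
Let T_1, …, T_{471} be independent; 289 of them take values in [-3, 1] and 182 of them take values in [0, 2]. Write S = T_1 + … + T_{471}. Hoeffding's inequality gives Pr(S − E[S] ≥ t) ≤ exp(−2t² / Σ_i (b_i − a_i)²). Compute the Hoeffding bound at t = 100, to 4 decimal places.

Σ(b_i − a_i)² = 289·4² + 182·2² = 5352.
Exponent = 2·100² / 5352 = 3.73692.
Bound = exp(−3.73692) = 0.02383.

0.0238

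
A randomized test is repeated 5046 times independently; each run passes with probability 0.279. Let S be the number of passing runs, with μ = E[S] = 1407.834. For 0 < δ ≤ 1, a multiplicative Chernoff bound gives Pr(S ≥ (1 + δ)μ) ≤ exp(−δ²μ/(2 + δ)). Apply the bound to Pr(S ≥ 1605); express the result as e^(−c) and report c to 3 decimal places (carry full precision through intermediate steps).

Write 1605 = (1 + δ)μ, so δ = 1605/1407.834 − 1 = 0.1400492…
Then the exponent is δ²μ/(2 + δ) = (1605 − μ)² / (μ·(2 + δ)) = 12.902945.

12.903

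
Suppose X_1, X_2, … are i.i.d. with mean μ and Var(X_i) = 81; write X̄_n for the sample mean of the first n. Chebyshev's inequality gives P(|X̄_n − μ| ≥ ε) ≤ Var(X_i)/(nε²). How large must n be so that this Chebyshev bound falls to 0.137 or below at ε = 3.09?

62

Require 81/(n·3.09²) ≤ 0.137, i.e. n ≥ 81/(0.137·3.09²) = 61.922.
The smallest integer n is 62.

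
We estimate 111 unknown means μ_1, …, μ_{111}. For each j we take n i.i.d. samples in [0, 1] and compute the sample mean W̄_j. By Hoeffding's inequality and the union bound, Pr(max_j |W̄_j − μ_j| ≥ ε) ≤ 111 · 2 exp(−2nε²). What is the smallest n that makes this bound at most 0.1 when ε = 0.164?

144

Need 2·111·exp(−2nε²) ≤ 0.1, i.e. exp(−2nε²) ≤ 0.1/222.
So 2nε² ≥ ln(222/0.1) = 7.705262.
Hence n ≥ 7.705262/(2·0.164²) = 143.242.
The smallest integer n is 144.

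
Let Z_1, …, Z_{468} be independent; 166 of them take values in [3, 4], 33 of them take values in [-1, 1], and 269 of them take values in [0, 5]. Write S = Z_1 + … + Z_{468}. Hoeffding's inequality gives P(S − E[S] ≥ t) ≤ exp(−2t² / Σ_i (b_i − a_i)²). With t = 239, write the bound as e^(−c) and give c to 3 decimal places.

Σ(b_i − a_i)² = 166·1² + 33·2² + 269·5² = 7023.
c = 2t² / 7023 = 2·239² / 7023 = 16.2668.

16.267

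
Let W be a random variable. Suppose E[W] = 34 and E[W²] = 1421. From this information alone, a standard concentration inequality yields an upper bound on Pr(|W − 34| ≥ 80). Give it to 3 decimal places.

The first two moments determine the variance, so Chebyshev's inequality is the sharpest standard bound available.
Var(W) = E[W²] − (E[W])² = 1421 − 1156 = 265.
Chebyshev's inequality: Pr(|W − μ| ≥ t) ≤ Var(W)/t² = 265/6400 = 0.0414.

0.041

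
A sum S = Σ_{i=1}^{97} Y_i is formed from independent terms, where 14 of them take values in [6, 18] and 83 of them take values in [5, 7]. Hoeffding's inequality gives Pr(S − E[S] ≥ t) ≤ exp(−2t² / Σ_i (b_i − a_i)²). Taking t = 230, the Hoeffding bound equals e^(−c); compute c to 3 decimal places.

45.060

Σ(b_i − a_i)² = 14·12² + 83·2² = 2348.
c = 2t² / 2348 = 2·230² / 2348 = 45.0596.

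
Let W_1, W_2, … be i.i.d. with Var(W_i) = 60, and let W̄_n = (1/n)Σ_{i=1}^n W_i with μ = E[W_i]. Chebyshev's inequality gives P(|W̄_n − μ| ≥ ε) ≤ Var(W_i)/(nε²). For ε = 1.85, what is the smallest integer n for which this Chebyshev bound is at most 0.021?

Require 60/(n·1.85²) ≤ 0.021, i.e. n ≥ 60/(0.021·1.85²) = 834.812.
The smallest integer n is 835.

835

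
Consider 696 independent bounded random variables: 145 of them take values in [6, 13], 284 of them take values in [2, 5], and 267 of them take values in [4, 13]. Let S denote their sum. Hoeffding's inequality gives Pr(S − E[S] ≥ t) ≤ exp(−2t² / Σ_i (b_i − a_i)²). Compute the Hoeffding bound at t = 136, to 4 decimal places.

0.3066

Σ(b_i − a_i)² = 145·7² + 284·3² + 267·9² = 31288.
Exponent = 2·136² / 31288 = 1.18231.
Bound = exp(−1.18231) = 0.30657.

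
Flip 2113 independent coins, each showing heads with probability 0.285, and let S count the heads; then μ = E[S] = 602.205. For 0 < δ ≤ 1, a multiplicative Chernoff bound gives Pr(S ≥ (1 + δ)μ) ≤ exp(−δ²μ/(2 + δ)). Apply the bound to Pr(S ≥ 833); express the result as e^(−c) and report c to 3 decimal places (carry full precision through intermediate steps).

37.114

Write 833 = (1 + δ)μ, so δ = 833/602.205 − 1 = 0.3832499…
Then the exponent is δ²μ/(2 + δ) = (833 − μ)² / (μ·(2 + δ)) = 37.114093.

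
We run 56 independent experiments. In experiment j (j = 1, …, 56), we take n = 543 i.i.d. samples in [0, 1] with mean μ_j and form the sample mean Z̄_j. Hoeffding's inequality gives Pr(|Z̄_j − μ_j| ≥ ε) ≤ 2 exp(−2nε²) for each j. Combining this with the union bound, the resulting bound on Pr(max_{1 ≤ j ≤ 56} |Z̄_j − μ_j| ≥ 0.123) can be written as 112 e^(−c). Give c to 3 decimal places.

Union bound over the 56 events: Pr(max_{1 ≤ j ≤ 56} |Z̄_j − μ_j| ≥ 0.123) ≤ 56·2·exp(−2nε²) = 112 exp(−2·543·0.123²).
So c = 2·543·0.123² = 16.4301.

16.430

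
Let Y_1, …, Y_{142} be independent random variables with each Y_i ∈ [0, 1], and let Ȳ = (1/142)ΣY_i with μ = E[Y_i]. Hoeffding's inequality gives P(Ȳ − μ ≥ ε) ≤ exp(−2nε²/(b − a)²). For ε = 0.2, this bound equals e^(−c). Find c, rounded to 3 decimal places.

c = 2nε²/(b − a)² = 2·142·0.2² / 1² = 11.3600.

11.360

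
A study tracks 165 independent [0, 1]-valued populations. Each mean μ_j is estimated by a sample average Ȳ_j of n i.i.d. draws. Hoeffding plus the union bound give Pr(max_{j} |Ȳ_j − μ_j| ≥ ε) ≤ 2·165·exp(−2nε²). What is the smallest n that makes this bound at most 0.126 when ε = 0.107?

344

Need 2·165·exp(−2nε²) ≤ 0.126, i.e. exp(−2nε²) ≤ 0.126/330.
So 2nε² ≥ ln(330/0.126) = 7.870566.
Hence n ≥ 7.870566/(2·0.107²) = 343.723.
The smallest integer n is 344.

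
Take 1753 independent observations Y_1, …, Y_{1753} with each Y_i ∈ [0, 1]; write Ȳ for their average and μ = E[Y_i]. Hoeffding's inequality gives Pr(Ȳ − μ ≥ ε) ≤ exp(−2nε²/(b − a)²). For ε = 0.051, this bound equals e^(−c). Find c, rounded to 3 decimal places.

9.119

c = 2nε²/(b − a)² = 2·1753·0.051² / 1² = 9.1191.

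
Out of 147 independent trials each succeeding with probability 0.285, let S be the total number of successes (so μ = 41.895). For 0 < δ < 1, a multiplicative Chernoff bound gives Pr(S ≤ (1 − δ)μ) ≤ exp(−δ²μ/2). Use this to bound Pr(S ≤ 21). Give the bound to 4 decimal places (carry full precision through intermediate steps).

Write 21 = (1 − δ)μ, so δ = 1 − 21/41.895 = 0.4987469…
Then the exponent is δ²μ/2 = (μ − 21)²/(2μ) = 5.210658.
Bound = exp(−5.210658) = 0.00546.

0.0055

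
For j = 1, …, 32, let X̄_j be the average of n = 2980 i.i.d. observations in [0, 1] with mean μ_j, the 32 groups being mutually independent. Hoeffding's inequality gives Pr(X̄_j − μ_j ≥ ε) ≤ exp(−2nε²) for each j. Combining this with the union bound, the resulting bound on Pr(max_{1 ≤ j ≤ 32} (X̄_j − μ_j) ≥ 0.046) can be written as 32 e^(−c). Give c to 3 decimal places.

Union bound over the 32 events: Pr(max_{1 ≤ j ≤ 32} (X̄_j − μ_j) ≥ 0.046) ≤ 32·exp(−2nε²) = 32 exp(−2·2980·0.046²).
So c = 2·2980·0.046² = 12.6114.

12.611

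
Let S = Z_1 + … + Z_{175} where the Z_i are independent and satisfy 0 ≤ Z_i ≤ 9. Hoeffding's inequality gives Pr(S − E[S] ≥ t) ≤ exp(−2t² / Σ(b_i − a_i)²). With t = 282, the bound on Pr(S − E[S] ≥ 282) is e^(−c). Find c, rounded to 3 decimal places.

11.220

Σ(b_i − a_i)² = 175·(9)² = 14175.
c = 2t²/14175 = 2·282²/14175 = 11.2203.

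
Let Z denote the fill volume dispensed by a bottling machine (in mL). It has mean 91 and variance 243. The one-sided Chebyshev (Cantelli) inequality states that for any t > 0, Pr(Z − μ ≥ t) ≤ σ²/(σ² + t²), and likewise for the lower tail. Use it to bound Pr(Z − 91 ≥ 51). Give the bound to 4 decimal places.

0.0854

Here σ² = 243 and t = 51, so σ² + t² = 2844.
Cantelli's bound: 243/2844 = 0.0854.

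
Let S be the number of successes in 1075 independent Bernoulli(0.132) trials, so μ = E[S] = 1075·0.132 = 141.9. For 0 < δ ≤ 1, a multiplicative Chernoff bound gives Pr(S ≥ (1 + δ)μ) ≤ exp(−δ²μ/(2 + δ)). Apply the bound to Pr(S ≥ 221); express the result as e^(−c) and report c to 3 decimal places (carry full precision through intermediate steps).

17.241

Write 221 = (1 + δ)μ, so δ = 221/141.9 − 1 = 0.5574348…
Then the exponent is δ²μ/(2 + δ) = (221 − μ)² / (μ·(2 + δ)) = 17.241141.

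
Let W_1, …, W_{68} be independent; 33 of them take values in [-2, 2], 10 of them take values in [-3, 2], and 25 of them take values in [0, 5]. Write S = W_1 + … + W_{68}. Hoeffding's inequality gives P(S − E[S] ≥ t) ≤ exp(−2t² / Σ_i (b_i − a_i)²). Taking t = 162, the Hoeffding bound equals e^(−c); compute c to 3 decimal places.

Σ(b_i − a_i)² = 33·4² + 10·5² + 25·5² = 1403.
c = 2t² / 1403 = 2·162² / 1403 = 37.4113.

37.411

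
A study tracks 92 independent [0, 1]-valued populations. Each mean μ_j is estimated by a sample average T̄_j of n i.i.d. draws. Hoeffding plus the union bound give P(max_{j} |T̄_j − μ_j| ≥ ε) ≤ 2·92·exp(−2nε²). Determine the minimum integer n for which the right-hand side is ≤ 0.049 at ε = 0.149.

186

Need 2·92·exp(−2nε²) ≤ 0.049, i.e. exp(−2nε²) ≤ 0.049/184.
So 2nε² ≥ ln(184/0.049) = 8.230871.
Hence n ≥ 8.230871/(2·0.149²) = 185.372.
The smallest integer n is 186.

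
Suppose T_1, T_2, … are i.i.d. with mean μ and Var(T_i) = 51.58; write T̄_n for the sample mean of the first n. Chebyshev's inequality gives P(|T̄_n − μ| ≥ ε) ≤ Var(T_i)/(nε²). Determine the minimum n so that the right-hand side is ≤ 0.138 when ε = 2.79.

Require 51.58/(n·2.79²) ≤ 0.138, i.e. n ≥ 51.58/(0.138·2.79²) = 48.017.
The smallest integer n is 49.

49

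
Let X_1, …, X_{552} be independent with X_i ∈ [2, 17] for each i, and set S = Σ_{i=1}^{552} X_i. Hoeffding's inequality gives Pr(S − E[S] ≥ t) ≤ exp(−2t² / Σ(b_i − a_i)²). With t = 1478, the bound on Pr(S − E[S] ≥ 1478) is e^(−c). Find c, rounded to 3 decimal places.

35.177

Σ(b_i − a_i)² = 552·(15)² = 124200.
c = 2t²/124200 = 2·1478²/124200 = 35.1769.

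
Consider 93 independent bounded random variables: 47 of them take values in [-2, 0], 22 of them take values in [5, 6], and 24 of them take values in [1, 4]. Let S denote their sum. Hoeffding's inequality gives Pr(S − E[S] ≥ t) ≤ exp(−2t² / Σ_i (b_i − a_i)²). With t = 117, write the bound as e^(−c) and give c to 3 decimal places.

64.268

Σ(b_i − a_i)² = 47·2² + 22·1² + 24·3² = 426.
c = 2t² / 426 = 2·117² / 426 = 64.2676.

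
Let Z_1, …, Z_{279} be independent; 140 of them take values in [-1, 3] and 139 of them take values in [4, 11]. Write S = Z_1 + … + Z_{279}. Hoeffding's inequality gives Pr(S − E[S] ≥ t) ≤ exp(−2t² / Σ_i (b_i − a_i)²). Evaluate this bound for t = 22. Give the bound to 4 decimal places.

0.8986

Σ(b_i − a_i)² = 140·4² + 139·7² = 9051.
Exponent = 2·22² / 9051 = 0.10695.
Bound = exp(−0.10695) = 0.89857.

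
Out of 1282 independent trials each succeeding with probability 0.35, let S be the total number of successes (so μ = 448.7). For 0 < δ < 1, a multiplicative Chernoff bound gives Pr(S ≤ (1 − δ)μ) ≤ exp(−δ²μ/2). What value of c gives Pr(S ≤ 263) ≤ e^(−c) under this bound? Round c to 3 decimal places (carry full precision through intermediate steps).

38.427

Write 263 = (1 − δ)μ, so δ = 1 − 263/448.7 = 0.4138623…
Then the exponent is δ²μ/2 = (μ − 263)²/(2μ) = 38.427112.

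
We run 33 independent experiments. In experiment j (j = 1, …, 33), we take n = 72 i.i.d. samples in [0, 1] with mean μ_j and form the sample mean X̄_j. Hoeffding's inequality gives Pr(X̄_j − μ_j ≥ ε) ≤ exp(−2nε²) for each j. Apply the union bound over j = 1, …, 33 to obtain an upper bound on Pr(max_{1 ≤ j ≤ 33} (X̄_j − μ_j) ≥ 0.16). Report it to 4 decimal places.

0.8270

Per-experiment Hoeffding bound: exp(−2·72·0.16²) = exp(−3.68640) = 0.025062.
Union bound over 33 events: 33·0.025062 = 0.82705.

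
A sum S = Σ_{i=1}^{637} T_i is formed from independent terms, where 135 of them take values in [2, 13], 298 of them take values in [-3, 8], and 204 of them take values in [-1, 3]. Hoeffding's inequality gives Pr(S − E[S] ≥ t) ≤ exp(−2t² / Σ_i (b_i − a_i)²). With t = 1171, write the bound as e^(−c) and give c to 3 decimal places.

49.275

Σ(b_i − a_i)² = 135·11² + 298·11² + 204·4² = 55657.
c = 2t² / 55657 = 2·1171² / 55657 = 49.2747.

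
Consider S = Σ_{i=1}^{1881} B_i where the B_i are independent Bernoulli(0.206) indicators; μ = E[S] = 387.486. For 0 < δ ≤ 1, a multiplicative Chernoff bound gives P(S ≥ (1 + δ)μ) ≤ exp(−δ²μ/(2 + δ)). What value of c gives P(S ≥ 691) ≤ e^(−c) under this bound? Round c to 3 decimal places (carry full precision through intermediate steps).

85.417

Write 691 = (1 + δ)μ, so δ = 691/387.486 − 1 = 0.7832902…
Then the exponent is δ²μ/(2 + δ) = (691 − μ)² / (μ·(2 + δ)) = 85.416731.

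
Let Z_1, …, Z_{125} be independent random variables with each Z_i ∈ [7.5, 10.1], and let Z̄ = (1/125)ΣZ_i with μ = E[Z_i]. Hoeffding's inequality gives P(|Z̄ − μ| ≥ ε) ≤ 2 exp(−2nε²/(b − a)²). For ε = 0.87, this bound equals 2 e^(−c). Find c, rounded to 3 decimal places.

27.992

c = 2nε²/(b − a)² = 2·125·0.87² / 2.6² = 27.9919.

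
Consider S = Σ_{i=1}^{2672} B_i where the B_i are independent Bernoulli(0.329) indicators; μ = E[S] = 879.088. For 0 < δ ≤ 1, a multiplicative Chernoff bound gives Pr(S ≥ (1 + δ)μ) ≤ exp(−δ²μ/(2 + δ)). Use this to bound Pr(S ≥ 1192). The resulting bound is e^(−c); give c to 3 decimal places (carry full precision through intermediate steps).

Write 1192 = (1 + δ)μ, so δ = 1192/879.088 − 1 = 0.3559507…
Then the exponent is δ²μ/(2 + δ) = (1192 − μ)² / (μ·(2 + δ)) = 47.276562.

47.277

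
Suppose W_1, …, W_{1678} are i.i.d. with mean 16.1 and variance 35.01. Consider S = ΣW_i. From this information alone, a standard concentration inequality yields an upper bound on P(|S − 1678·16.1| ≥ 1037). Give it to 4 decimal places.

0.0546

With mean and variance of each term known, Chebyshev's inequality bounds the deviation of the sum (or sample mean).
Var(S) = n·Var(W_i) = 1678·35.01 = 58746.78.
Chebyshev: P(|S − 1678·16.1| ≥ 1037) ≤ Var(S)/1037² = 58746.78/1075369 = 0.0546.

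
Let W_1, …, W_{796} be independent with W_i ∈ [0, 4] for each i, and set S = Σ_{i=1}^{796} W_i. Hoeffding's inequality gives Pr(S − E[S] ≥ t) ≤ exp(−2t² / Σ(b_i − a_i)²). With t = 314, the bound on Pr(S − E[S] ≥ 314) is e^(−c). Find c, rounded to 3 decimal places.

Σ(b_i − a_i)² = 796·(4)² = 12736.
c = 2t²/12736 = 2·314²/12736 = 15.4830.

15.483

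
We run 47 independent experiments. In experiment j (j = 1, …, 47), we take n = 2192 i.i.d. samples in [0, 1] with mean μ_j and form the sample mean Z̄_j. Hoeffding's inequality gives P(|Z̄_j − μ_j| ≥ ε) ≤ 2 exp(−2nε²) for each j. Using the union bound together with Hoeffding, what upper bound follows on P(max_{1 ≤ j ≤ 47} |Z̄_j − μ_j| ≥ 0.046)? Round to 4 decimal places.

0.0088

Per-experiment Hoeffding bound: 2·exp(−2·2192·0.046²) = 2·exp(−9.27654) = 0.00018719.
Union bound over 47 events: 47·0.00018719 = 0.00880.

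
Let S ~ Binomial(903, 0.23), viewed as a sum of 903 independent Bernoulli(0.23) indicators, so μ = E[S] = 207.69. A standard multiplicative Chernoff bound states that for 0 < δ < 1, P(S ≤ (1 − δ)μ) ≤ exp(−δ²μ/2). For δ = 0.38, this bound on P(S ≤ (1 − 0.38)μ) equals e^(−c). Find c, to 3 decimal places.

14.995

c = δ²μ/2 = 0.38²·207.69/2 = 14.9952.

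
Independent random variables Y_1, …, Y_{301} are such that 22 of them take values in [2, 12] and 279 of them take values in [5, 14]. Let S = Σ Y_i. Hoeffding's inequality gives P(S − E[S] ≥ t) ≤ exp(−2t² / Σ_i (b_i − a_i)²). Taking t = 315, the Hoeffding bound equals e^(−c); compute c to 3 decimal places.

Σ(b_i − a_i)² = 22·10² + 279·9² = 24799.
c = 2t² / 24799 = 2·315² / 24799 = 8.0023.

8.002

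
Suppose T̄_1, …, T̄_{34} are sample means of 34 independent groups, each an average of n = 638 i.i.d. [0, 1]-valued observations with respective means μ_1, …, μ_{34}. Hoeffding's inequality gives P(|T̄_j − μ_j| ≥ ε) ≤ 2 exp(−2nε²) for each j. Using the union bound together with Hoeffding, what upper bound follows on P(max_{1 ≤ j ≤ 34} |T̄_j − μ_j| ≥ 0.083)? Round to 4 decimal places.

0.0103

Per-experiment Hoeffding bound: 2·exp(−2·638·0.083²) = 2·exp(−8.79036) = 0.00030439.
Union bound over 34 events: 34·0.00030439 = 0.01035.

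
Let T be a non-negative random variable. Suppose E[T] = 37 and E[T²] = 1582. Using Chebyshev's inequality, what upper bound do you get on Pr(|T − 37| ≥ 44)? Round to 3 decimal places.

Var(T) = E[T²] − (E[T])² = 1582 − 1369 = 213.
Chebyshev's inequality: Pr(|T − μ| ≥ t) ≤ Var(T)/t² = 213/1936 = 0.1100.

0.110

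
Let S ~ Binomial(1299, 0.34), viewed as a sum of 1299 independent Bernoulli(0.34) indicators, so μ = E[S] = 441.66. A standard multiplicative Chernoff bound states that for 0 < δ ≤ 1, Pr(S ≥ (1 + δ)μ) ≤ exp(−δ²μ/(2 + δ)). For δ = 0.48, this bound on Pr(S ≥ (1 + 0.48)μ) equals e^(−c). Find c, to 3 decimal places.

c = δ²μ/(2 + δ) = 0.48²·441.66/(2 + 0.48) = 41.0316.

41.032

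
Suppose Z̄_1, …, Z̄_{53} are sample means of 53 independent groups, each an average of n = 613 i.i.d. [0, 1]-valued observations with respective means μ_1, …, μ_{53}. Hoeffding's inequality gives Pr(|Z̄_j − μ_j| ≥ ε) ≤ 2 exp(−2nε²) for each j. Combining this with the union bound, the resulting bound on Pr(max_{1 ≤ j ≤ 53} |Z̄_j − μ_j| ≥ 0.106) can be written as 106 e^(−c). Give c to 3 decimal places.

Union bound over the 53 events: Pr(max_{1 ≤ j ≤ 53} |Z̄_j − μ_j| ≥ 0.106) ≤ 53·2·exp(−2nε²) = 106 exp(−2·613·0.106²).
So c = 2·613·0.106² = 13.7753.

13.775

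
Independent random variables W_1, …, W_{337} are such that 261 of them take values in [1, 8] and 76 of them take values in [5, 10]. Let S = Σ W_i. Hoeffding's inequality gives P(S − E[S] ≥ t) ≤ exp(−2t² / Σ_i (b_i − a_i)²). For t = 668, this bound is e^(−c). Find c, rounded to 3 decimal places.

Σ(b_i − a_i)² = 261·7² + 76·5² = 14689.
c = 2t² / 14689 = 2·668² / 14689 = 60.7562.

60.756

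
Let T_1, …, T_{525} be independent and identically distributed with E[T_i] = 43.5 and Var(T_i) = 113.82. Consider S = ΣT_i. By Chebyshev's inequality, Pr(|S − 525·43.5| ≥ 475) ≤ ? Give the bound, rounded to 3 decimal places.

0.265

Var(S) = n·Var(T_i) = 525·113.82 = 59755.5.
Chebyshev: Pr(|S − 525·43.5| ≥ 475) ≤ Var(S)/475² = 59755.5/225625 = 0.2648.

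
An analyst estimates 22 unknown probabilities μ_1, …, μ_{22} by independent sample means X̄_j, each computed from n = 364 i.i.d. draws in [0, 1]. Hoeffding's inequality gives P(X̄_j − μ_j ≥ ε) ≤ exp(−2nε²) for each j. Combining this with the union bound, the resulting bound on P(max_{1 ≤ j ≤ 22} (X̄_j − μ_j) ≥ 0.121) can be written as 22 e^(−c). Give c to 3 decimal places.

Union bound over the 22 events: P(max_{1 ≤ j ≤ 22} (X̄_j − μ_j) ≥ 0.121) ≤ 22·exp(−2nε²) = 22 exp(−2·364·0.121²).
So c = 2·364·0.121² = 10.6586.

10.659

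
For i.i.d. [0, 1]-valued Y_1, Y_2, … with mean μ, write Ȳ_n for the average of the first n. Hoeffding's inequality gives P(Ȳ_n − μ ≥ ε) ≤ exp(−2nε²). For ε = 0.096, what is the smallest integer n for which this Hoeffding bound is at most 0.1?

125

Require exp(−2nε²) ≤ 0.1, i.e. 2nε² ≥ ln(1/0.1) = 2.302585.
So n ≥ 2.302585 / (2·0.096²) = 124.923.
The smallest integer n is 125.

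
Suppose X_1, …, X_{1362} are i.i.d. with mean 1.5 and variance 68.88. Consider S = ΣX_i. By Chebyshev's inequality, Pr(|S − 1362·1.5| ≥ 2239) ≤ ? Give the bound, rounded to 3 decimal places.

Var(S) = n·Var(X_i) = 1362·68.88 = 93814.56.
Chebyshev: Pr(|S − 1362·1.5| ≥ 2239) ≤ Var(S)/2239² = 93814.56/5013121 = 0.0187.

0.019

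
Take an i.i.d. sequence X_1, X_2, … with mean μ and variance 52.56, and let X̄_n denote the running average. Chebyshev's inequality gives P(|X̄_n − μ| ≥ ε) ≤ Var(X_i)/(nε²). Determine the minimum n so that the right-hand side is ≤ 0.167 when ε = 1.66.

Require 52.56/(n·1.66²) ≤ 0.167, i.e. n ≥ 52.56/(0.167·1.66²) = 114.215.
The smallest integer n is 115.

115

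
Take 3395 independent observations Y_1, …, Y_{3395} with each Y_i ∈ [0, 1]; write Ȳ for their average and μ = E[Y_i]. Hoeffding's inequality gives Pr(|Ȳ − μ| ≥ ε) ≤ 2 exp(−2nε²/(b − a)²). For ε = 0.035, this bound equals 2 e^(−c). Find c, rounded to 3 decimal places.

c = 2nε²/(b − a)² = 2·3395·0.035² / 1² = 8.3178.

8.318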